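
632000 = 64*9875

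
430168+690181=1120349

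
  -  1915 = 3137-5052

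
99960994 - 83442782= 16518212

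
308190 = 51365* 6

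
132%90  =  42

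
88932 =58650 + 30282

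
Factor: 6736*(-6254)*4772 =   -  2^7*53^1 *59^1*421^1 * 1193^1 = - 201029776768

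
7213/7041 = 1  +  172/7041 = 1.02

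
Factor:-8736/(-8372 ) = 24/23 = 2^3*3^1* 23^(-1 )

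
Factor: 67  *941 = 63047  =  67^1 * 941^1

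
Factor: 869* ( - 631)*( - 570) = 2^1 * 3^1*5^1*11^1*19^1*79^1*631^1 = 312553230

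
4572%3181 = 1391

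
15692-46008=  - 30316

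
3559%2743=816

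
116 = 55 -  - 61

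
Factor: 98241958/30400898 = 49120979/15200449 = 11^( - 1)*  149^1*329671^1*1381859^( - 1 )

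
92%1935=92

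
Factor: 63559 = 63559^1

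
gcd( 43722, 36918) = 126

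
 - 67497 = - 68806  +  1309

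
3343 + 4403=7746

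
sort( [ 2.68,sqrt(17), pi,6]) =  [2.68,  pi, sqrt(17 ), 6]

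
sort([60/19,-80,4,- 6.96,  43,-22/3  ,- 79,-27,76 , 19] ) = [-80,-79, - 27, - 22/3,- 6.96, 60/19  ,  4 , 19,43 , 76 ]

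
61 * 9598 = 585478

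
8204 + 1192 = 9396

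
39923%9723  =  1031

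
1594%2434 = 1594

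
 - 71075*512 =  - 36390400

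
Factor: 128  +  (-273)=-145= - 5^1*29^1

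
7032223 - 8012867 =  - 980644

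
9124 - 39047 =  - 29923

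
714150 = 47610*15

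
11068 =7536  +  3532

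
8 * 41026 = 328208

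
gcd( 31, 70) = 1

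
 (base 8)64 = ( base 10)52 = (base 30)1m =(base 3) 1221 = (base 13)40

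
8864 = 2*4432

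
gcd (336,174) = 6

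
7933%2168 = 1429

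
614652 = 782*786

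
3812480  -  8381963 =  - 4569483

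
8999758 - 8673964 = 325794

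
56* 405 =22680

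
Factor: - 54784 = -2^9*107^1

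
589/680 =589/680= 0.87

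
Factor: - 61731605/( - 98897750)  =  12346321/19779550 =2^( - 1 )*5^( - 2)*7^( -1)*13^1*31^(-1 )*109^1*1823^( - 1 ) * 8713^1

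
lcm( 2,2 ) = 2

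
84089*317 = 26656213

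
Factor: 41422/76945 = 2^1*5^( -1 )*11^( - 1 )*139^1*149^1* 1399^ ( - 1 ) 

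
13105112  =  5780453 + 7324659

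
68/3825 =4/225  =  0.02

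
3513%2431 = 1082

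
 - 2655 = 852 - 3507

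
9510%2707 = 1389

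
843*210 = 177030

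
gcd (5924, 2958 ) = 2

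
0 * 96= 0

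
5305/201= 5305/201 =26.39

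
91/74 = 91/74 = 1.23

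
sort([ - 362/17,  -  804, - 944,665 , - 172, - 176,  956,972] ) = [ - 944,-804, -176,-172, - 362/17, 665,956 , 972]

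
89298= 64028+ 25270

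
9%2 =1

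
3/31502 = 3/31502= 0.00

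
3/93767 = 3/93767 = 0.00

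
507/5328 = 169/1776 =0.10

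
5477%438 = 221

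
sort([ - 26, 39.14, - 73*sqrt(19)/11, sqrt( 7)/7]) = [  -  73*sqrt(19 ) /11, - 26,sqrt( 7)/7,  39.14]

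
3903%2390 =1513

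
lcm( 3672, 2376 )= 40392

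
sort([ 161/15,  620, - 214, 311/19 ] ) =[ - 214,  161/15 , 311/19,620 ]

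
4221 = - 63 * (  -  67)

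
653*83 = 54199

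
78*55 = 4290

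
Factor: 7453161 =3^3*276043^1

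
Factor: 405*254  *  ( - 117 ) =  - 2^1*3^6 * 5^1*13^1 * 127^1 = -12035790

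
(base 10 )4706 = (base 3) 20110022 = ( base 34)42E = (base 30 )56Q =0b1001001100010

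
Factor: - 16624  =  -2^4*1039^1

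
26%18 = 8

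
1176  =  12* 98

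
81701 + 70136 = 151837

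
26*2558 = 66508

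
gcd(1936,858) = 22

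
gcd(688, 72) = 8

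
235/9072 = 235/9072 = 0.03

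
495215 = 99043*5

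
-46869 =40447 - 87316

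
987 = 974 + 13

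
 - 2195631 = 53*( - 41427 )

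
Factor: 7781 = 31^1*251^1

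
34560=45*768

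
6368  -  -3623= 9991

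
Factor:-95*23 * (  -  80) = 2^4*5^2 * 19^1*23^1 = 174800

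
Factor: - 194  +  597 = 13^1*31^1   =  403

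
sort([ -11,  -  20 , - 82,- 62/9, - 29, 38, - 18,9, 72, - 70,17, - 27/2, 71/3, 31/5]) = [  -  82, - 70, - 29 , - 20,-18 , - 27/2, - 11, - 62/9,31/5,9 , 17, 71/3, 38, 72]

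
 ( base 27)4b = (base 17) 70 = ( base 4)1313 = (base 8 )167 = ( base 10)119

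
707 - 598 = 109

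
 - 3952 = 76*( - 52) 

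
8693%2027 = 585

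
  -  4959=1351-6310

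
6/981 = 2/327=0.01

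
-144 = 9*( - 16 ) 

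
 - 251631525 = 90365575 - 341997100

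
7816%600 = 16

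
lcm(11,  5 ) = 55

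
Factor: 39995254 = 2^1*13^1*17^1*41^1*2207^1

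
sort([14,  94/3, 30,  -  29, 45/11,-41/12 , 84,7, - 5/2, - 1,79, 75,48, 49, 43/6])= [ - 29, - 41/12,-5/2, - 1,45/11, 7,43/6, 14, 30,94/3,48, 49,75, 79, 84]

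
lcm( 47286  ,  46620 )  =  3310020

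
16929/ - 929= - 19 + 722/929 = - 18.22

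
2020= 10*202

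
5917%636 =193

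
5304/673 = 5304/673 = 7.88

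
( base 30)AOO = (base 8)23020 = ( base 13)4587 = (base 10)9744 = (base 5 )302434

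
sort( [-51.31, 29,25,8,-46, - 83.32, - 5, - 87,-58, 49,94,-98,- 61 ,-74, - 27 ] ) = [ - 98 , -87, - 83.32 , - 74,-61, - 58, - 51.31, - 46, - 27, -5,  8,25,  29, 49,  94]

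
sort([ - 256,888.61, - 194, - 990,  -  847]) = [ - 990, - 847, - 256, - 194,888.61]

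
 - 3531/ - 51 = 1177/17 = 69.24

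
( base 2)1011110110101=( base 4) 1132311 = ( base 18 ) 10D3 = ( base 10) 6069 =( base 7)23460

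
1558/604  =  2 + 175/302 = 2.58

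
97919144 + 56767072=154686216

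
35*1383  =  48405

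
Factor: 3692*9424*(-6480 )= - 225461283840 = - 2^10*3^4*5^1*13^1* 19^1*31^1*71^1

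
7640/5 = 1528= 1528.00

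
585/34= 17 + 7/34 = 17.21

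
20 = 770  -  750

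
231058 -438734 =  - 207676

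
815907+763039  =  1578946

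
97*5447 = 528359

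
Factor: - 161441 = -7^1 * 23063^1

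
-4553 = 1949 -6502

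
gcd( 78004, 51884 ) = 4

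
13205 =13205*1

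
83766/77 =1087 + 67/77 = 1087.87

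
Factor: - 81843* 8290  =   - 678478470 =- 2^1*3^1* 5^1*829^1 * 27281^1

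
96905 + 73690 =170595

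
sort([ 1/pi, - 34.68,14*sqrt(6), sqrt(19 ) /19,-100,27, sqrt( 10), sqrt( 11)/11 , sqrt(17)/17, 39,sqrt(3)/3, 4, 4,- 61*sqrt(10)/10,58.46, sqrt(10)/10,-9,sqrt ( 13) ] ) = [ - 100,-34.68, - 61*sqrt(10)/10, -9,sqrt (19 )/19,sqrt(17) /17, sqrt ( 11) /11, sqrt (10) /10, 1/pi, sqrt(3 ) /3,sqrt ( 10)  ,  sqrt(13),4,4, 27, 14*sqrt(6 ), 39, 58.46 ]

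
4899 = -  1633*( - 3)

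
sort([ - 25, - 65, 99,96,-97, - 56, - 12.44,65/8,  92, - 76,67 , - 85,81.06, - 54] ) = [ - 97,- 85 , - 76, - 65,-56, - 54, - 25, - 12.44  ,  65/8 , 67 , 81.06, 92,96, 99]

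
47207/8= 5900 + 7/8  =  5900.88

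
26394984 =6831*3864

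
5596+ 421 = 6017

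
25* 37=925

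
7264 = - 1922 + 9186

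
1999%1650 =349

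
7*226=1582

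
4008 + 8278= 12286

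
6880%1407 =1252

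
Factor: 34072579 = 83^1 * 410513^1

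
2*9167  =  18334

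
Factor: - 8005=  - 5^1*1601^1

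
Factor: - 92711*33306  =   - 3087832566 = - 2^1*3^1 * 7^1*13^1*61^1 * 83^1*1117^1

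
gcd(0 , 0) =0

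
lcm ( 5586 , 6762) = 128478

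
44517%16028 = 12461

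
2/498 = 1/249  =  0.00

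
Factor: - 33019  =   - 7^1*53^1*89^1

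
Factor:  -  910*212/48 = -2^(-1)*3^(-1)*5^1*7^1*13^1 * 53^1 = -24115/6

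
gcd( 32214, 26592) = 6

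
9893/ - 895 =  - 12  +  847/895 = - 11.05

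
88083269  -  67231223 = 20852046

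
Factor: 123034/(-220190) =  - 271/485 = -5^(-1) * 97^( - 1)*271^1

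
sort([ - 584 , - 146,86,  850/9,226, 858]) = [-584,-146,  86, 850/9,  226,858 ]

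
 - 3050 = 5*( - 610)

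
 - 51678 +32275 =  - 19403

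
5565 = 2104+3461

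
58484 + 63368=121852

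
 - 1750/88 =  - 20 + 5/44= -19.89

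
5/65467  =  5/65467 = 0.00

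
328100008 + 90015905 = 418115913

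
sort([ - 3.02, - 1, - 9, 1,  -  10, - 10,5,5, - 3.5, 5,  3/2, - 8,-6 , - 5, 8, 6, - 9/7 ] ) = [ - 10, -10, - 9, - 8, - 6,  -  5,-3.5, - 3.02, - 9/7, - 1, 1, 3/2, 5,5, 5, 6,  8]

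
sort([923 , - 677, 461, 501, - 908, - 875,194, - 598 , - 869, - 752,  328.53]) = [ - 908, - 875, - 869, - 752,  -  677, - 598,194, 328.53, 461,  501, 923 ]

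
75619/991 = 75619/991= 76.31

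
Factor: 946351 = 7^1*135193^1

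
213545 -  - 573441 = 786986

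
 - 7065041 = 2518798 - 9583839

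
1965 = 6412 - 4447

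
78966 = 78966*1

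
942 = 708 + 234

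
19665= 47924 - 28259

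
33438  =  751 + 32687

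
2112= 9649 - 7537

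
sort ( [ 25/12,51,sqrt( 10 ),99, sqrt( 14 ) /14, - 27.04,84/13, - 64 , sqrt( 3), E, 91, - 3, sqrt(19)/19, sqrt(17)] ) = [-64,-27.04, - 3, sqrt(19)/19, sqrt(14 )/14, sqrt(3 ), 25/12,E, sqrt ( 10),sqrt (17),84/13,51 , 91,99]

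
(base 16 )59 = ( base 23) 3k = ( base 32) 2P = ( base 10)89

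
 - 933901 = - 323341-610560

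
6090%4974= 1116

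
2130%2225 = 2130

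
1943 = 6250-4307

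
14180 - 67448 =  - 53268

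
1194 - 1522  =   - 328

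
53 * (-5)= - 265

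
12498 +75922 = 88420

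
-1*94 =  - 94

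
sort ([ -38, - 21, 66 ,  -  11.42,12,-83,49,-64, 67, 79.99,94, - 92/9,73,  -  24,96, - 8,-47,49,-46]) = [  -  83, - 64,  -  47,-46, - 38,- 24,-21,-11.42 ,-92/9, -8, 12, 49,49,  66,67,73,79.99,94,96]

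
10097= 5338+4759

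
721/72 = 10+1/72 = 10.01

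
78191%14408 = 6151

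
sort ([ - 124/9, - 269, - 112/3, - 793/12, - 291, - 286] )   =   [ - 291, - 286,  -  269, - 793/12,-112/3 , - 124/9]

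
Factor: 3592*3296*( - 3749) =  - 44385280768 = - 2^8* 23^1*103^1*163^1*449^1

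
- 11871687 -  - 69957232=58085545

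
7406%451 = 190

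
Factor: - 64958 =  - 2^1*32479^1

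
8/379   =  8/379 = 0.02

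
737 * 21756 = 16034172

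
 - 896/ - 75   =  11 + 71/75  =  11.95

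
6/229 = 6/229 = 0.03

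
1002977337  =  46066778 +956910559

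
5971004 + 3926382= 9897386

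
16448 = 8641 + 7807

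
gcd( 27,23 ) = 1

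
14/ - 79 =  - 1  +  65/79 = -  0.18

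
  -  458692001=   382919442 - 841611443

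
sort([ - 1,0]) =[ - 1, 0]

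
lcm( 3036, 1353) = 124476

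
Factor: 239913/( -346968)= - 437/632 = - 2^ ( - 3)*19^1 *23^1 *79^( -1 )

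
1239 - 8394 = -7155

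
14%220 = 14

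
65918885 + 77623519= 143542404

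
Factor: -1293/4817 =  - 3^1 * 431^1*4817^(  -  1 )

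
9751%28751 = 9751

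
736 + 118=854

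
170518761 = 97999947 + 72518814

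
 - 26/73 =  - 26/73= - 0.36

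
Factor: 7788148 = 2^2*127^1*15331^1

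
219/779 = 219/779 =0.28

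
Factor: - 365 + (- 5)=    - 370 = - 2^1*5^1*37^1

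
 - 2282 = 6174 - 8456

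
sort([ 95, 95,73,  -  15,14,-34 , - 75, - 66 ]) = [ - 75,-66, - 34, - 15,14, 73, 95, 95]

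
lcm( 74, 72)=2664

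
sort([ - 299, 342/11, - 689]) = [ - 689, - 299,342/11] 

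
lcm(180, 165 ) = 1980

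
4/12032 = 1/3008 = 0.00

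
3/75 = 1/25 = 0.04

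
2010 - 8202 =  -6192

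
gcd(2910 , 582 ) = 582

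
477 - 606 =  - 129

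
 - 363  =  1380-1743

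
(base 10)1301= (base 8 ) 2425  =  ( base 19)3B9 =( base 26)1o1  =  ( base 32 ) 18L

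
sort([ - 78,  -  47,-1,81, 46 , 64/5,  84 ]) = [-78, - 47,-1, 64/5 , 46, 81,84 ]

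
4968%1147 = 380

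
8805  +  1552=10357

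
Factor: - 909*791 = -3^2*7^1  *  101^1*113^1 =- 719019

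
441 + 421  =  862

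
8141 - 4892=3249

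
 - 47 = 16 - 63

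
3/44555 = 3/44555 = 0.00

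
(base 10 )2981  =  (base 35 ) 2F6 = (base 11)2270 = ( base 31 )335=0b101110100101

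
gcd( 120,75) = 15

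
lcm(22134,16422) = 509082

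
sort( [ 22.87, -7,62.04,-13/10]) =[ - 7,-13/10, 22.87,62.04]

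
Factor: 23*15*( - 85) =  - 3^1*5^2*17^1*23^1 = - 29325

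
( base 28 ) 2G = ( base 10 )72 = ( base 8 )110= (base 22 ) 36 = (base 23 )33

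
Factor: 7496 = 2^3*937^1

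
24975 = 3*8325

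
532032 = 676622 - 144590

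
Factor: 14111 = 103^1*137^1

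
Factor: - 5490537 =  - 3^1 * 13^1*23^1 *6121^1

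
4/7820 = 1/1955 = 0.00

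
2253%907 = 439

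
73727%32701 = 8325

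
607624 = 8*75953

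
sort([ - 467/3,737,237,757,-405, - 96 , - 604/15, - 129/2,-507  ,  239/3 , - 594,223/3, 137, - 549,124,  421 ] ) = [ - 594, - 549,-507, -405 ,-467/3, - 96, - 129/2 , - 604/15, 223/3 , 239/3,124,137,237,421,737  ,  757 ] 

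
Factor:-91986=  - 2^1 * 3^1*15331^1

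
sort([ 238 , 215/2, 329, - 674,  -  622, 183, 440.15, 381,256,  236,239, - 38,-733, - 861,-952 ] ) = [- 952, - 861,-733 , -674,-622, - 38,215/2, 183,236,238, 239, 256, 329,  381, 440.15 ]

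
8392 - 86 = 8306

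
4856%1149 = 260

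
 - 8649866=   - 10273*842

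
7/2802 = 7/2802 = 0.00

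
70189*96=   6738144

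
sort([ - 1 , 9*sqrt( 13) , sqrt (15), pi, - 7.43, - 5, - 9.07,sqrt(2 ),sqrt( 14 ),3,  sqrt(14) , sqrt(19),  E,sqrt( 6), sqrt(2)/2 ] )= [ - 9.07, - 7.43, - 5, - 1,sqrt( 2)/2,sqrt(2),sqrt(6),E, 3,pi, sqrt(14), sqrt( 14 ),sqrt(15),sqrt( 19),9*sqrt (13 )]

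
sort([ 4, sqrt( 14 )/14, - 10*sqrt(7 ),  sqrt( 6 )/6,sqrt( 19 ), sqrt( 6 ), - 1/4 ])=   [-10*sqrt( 7), -1/4, sqrt( 14 ) /14,  sqrt(6 )/6,sqrt( 6 ),4, sqrt(19 ) ] 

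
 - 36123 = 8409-44532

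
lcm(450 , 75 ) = 450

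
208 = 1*208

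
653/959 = 653/959 = 0.68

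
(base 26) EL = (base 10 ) 385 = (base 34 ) bb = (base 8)601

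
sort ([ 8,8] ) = [8, 8]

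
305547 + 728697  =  1034244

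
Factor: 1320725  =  5^2*7^1 *7547^1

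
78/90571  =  6/6967 = 0.00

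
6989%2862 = 1265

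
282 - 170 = 112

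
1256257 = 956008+300249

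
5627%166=149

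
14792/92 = 3698/23=160.78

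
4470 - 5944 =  - 1474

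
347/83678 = 347/83678 = 0.00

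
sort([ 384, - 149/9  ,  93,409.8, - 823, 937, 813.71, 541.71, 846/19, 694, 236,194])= [ - 823,  -  149/9,846/19,93, 194,236, 384, 409.8, 541.71, 694, 813.71 , 937 ] 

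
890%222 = 2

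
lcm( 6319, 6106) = 543434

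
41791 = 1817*23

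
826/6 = 137+2/3 = 137.67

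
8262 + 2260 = 10522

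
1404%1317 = 87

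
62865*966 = 60727590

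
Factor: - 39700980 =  - 2^2*3^2 * 5^1* 11^1*20051^1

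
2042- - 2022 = 4064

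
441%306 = 135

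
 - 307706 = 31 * ( - 9926)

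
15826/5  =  15826/5  =  3165.20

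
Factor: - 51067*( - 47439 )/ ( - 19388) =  - 2422567413/19388 = -2^( - 2)*3^3*7^1 * 37^( - 1)*131^( - 1 )*223^1 * 229^1 * 251^1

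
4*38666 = 154664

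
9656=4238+5418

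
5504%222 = 176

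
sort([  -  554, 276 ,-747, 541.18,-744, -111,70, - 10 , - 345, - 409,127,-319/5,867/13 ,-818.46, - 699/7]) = [-818.46 ,-747 , - 744 , - 554, - 409 ,- 345,-111, - 699/7,  -  319/5 , - 10 , 867/13, 70, 127,  276,541.18 ]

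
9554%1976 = 1650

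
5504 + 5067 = 10571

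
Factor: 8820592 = 2^4*11^1*23^1* 2179^1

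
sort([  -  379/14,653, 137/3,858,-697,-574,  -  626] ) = [ - 697, - 626 ,-574,-379/14,137/3,  653,858 ]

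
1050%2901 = 1050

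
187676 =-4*( - 46919 ) 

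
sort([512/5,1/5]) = [ 1/5,512/5]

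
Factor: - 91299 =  - 3^1* 13^1*2341^1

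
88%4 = 0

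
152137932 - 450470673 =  - 298332741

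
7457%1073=1019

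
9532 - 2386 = 7146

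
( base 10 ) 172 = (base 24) 74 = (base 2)10101100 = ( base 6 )444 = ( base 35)4W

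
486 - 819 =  - 333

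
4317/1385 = 4317/1385 = 3.12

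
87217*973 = 84862141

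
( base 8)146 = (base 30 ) 3c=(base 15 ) 6C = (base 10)102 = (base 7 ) 204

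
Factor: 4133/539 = 7^( - 2) *11^( - 1)*4133^1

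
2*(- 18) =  - 36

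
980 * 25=24500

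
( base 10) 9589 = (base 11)7228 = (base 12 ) 5671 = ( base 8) 22565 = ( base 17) 1g31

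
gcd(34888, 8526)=98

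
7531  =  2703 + 4828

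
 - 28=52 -80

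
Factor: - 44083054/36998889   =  -2^1*3^( - 1)*31^1 * 711017^1*12332963^( - 1) 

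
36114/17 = 36114/17 = 2124.35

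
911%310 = 291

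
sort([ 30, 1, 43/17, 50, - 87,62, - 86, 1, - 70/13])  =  [ -87, - 86, - 70/13, 1, 1,43/17,30,  50 , 62]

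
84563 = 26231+58332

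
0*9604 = 0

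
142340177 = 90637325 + 51702852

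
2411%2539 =2411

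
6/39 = 2/13 = 0.15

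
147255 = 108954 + 38301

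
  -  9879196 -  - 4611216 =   -  5267980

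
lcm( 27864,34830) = 139320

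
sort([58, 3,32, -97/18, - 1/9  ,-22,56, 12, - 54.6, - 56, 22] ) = [ - 56,-54.6 , - 22, - 97/18, - 1/9,3, 12, 22, 32, 56,58] 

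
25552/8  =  3194=3194.00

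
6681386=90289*74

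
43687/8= 5460 + 7/8 = 5460.88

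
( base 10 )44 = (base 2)101100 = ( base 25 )1J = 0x2c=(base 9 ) 48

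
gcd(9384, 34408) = 3128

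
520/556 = 130/139 = 0.94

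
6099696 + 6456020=12555716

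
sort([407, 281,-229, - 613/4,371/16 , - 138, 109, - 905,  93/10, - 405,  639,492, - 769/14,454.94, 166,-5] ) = [ - 905,-405, - 229, - 613/4,-138, -769/14, - 5,93/10, 371/16, 109 , 166, 281,407, 454.94, 492, 639]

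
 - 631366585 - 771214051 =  - 1402580636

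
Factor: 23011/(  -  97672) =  - 2^( - 3)*29^( - 1)*421^( - 1 )*23011^1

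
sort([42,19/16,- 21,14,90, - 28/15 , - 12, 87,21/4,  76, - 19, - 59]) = [ - 59 ,-21, - 19, - 12, - 28/15,19/16 , 21/4,14,42 , 76,  87,  90]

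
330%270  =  60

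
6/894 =1/149 = 0.01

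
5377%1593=598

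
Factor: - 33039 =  - 3^2*3671^1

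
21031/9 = 2336 + 7/9 = 2336.78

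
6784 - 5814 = 970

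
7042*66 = 464772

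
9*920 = 8280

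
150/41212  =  75/20606=0.00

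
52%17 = 1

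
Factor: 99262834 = 2^1*11^2*43^1  *9539^1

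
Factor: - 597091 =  - 11^1*17^1 *31^1*103^1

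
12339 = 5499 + 6840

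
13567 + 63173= 76740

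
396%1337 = 396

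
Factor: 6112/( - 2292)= - 2^3*3^( - 1 )= -8/3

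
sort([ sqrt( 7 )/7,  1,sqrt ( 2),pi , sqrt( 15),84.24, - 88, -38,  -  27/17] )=[ - 88, - 38, - 27/17,sqrt( 7)/7,1,sqrt( 2), pi, sqrt( 15), 84.24]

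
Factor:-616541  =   - 397^1* 1553^1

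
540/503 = 1 + 37/503 = 1.07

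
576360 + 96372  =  672732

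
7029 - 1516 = 5513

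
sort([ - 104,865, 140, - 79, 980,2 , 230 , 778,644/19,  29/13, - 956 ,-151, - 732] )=[ - 956,-732, - 151, - 104, - 79, 2,29/13,644/19, 140,230,778,865,980] 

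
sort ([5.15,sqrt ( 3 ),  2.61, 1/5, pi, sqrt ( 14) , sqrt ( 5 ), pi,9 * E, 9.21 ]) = [ 1/5,sqrt ( 3), sqrt( 5 ),  2.61,pi , pi,sqrt( 14 ), 5.15,  9.21 , 9* E ]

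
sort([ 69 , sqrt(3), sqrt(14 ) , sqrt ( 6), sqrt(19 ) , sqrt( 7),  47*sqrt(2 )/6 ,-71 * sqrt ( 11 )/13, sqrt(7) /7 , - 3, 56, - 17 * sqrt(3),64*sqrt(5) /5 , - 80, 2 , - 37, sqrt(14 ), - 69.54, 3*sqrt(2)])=[- 80, - 69.54  , - 37,-17 * sqrt(3),-71 *sqrt( 11)/13 ,  -  3,sqrt( 7)/7,sqrt(3),2,sqrt( 6),sqrt( 7 ),sqrt(14), sqrt( 14),3*sqrt( 2),sqrt( 19) , 47*sqrt(2)/6 , 64*sqrt (5 )/5, 56, 69]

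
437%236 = 201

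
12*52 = 624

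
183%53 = 24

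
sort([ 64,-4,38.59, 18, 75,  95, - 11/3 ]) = [ - 4, - 11/3,18,38.59, 64, 75, 95] 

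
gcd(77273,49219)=83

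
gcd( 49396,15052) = 212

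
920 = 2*460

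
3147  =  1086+2061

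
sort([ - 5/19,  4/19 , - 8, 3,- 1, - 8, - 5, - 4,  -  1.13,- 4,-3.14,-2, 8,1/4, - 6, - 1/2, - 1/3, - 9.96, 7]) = [-9.96, - 8 , - 8, - 6, - 5, - 4,-4,- 3.14,-2, - 1.13,  -  1, - 1/2,  -  1/3, - 5/19, 4/19 , 1/4,3,7,8 ] 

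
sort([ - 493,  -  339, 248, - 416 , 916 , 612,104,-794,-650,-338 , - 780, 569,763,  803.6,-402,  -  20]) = [ - 794, - 780, - 650,-493,-416,  -  402, - 339,-338,-20,104,248,569,612, 763, 803.6,916 ] 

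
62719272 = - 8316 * ( - 7542)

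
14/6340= 7/3170 = 0.00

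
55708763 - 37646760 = 18062003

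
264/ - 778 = - 132/389 =-0.34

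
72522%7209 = 432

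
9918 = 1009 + 8909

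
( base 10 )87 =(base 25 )3c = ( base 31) 2p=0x57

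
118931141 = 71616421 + 47314720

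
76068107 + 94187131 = 170255238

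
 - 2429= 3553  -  5982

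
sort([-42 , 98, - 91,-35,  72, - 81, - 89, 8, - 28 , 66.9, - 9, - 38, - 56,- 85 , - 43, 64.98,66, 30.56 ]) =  [ - 91, - 89 , - 85 , - 81, - 56 ,-43, - 42, - 38, - 35 ,-28, - 9,8 , 30.56, 64.98,66, 66.9, 72, 98 ]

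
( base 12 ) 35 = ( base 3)1112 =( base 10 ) 41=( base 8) 51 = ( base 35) 16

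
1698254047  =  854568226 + 843685821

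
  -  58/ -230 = 29/115 = 0.25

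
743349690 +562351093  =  1305700783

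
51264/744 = 68+ 28/31  =  68.90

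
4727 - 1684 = 3043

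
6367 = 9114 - 2747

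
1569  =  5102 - 3533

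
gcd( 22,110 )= 22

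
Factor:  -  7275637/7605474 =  - 2^( - 1 ) * 3^( - 1)*1267579^( - 1) *7275637^1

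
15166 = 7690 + 7476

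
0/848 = 0 = 0.00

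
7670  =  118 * 65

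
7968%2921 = 2126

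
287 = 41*7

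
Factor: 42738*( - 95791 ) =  - 4093915758 = - 2^1*3^1*17^1*419^1 * 95791^1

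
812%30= 2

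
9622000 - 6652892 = 2969108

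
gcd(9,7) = 1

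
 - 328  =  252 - 580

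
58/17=58/17=3.41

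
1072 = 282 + 790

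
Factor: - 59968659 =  - 3^1*23^1*71^1  *12241^1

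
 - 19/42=- 1 + 23/42  =  - 0.45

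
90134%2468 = 1286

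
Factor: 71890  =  2^1*5^1*7^1 * 13^1 * 79^1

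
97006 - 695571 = -598565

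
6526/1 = 6526=6526.00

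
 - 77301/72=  - 8589/8  =  - 1073.62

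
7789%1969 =1882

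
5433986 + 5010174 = 10444160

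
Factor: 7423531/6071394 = 2^(-1 ) * 3^ (  -  1)*7^(-2) * 107^( - 1 )*127^1*193^( - 1)*58453^1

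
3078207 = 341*9027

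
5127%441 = 276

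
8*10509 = 84072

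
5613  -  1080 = 4533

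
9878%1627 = 116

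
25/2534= 25/2534= 0.01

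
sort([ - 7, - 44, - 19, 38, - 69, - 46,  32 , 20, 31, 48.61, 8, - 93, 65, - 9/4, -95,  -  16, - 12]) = [ - 95, - 93 , - 69, - 46,  -  44,-19, - 16, - 12, - 7,  -  9/4,8, 20,31, 32, 38,48.61, 65]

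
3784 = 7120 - 3336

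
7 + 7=14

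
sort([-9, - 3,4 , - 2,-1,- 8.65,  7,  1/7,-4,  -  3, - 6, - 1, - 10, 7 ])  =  [ - 10, - 9, - 8.65, - 6, -4, - 3, - 3, - 2, - 1, - 1,1/7, 4,7,7 ] 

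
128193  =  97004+31189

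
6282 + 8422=14704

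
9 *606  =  5454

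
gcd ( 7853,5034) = 1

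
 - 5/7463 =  - 1 + 7458/7463 = - 0.00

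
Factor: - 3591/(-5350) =2^( - 1) *3^3*5^( - 2) * 7^1*19^1*107^(  -  1 )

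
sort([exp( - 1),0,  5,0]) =[ 0, 0, exp(  -  1 ), 5]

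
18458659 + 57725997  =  76184656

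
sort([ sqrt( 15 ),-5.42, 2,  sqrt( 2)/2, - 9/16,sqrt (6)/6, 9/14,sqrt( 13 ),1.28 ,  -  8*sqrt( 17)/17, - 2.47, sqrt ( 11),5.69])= [  -  5.42,-2.47, - 8*sqrt( 17)/17, - 9/16, sqrt (6)/6,9/14, sqrt( 2) /2,1.28,2,sqrt( 11 )  ,  sqrt( 13),sqrt(15),5.69]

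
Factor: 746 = 2^1*373^1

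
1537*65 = 99905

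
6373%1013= 295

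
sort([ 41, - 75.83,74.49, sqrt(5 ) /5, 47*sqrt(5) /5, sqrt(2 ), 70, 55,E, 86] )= [- 75.83, sqrt(5 ) /5, sqrt (2),E,  47*sqrt ( 5 ) /5, 41, 55, 70, 74.49,86]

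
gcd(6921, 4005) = 9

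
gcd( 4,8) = 4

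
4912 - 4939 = -27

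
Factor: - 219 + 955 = 736 = 2^5*23^1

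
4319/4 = 1079 + 3/4 = 1079.75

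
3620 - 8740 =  - 5120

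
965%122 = 111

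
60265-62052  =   - 1787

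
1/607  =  1/607 = 0.00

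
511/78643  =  511/78643= 0.01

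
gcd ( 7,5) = 1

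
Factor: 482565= 3^1 * 5^1 * 53^1*607^1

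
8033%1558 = 243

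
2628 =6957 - 4329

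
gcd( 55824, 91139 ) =1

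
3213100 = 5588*575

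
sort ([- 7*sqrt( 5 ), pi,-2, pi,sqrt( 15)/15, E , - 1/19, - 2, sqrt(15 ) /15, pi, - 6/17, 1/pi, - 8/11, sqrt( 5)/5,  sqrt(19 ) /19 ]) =[ - 7*sqrt( 5 ), - 2, - 2, - 8/11, - 6/17, - 1/19, sqrt( 19)/19, sqrt( 15)/15,  sqrt( 15 ) /15, 1/pi,sqrt(5 ) /5,E,pi, pi, pi]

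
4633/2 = 2316 + 1/2 =2316.50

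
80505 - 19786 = 60719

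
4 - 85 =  - 81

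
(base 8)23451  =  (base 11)7594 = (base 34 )8mt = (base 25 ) g10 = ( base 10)10025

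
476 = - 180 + 656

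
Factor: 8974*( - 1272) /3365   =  -2^4 *3^1 * 5^( - 1)*7^1*53^1 * 641^1*673^ ( - 1) =-  11414928/3365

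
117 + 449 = 566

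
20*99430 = 1988600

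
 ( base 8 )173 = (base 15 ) 83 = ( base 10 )123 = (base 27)4f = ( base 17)74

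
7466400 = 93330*80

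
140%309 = 140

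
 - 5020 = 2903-7923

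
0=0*602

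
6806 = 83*82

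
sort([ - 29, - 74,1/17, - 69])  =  [ - 74, - 69,-29,1/17]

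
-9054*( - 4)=36216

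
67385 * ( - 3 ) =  - 202155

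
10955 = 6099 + 4856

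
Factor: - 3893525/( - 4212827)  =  5^2*155741^1*4212827^( - 1 ) 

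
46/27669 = 2/1203 = 0.00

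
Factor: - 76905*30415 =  - 3^2*5^2*7^1*11^1*79^1*1709^1 = - 2339065575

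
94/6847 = 94/6847 = 0.01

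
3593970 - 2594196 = 999774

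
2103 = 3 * 701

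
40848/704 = 2553/44 = 58.02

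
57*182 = 10374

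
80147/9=80147/9 = 8905.22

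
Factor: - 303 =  - 3^1*101^1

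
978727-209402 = 769325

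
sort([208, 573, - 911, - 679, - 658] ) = [ - 911  ,  -  679, - 658,208,573 ] 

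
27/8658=3/962 = 0.00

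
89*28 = 2492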